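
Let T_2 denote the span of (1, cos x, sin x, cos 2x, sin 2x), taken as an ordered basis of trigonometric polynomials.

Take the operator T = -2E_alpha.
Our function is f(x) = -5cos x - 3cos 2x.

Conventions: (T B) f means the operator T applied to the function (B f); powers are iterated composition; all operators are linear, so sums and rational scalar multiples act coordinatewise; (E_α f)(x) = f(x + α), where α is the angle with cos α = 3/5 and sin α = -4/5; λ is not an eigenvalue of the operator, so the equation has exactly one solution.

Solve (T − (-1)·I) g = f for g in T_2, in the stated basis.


write g with unknown coordinates in the stated basis and equate coefficients in (T − (-1)·I) g = f
solving from the highest basis element down gives g = (5/13)cos x - (40/13)sin x - (13/17)cos 2x - (16/17)sin 2x
check: T g = -(70/13)cos x + (40/13)sin x - (38/17)cos 2x + (16/17)sin 2x
so T g − (-1)·g = -5cos x - 3cos 2x = f ✓

g(x) = (5/13)cos x - (40/13)sin x - (13/17)cos 2x - (16/17)sin 2x


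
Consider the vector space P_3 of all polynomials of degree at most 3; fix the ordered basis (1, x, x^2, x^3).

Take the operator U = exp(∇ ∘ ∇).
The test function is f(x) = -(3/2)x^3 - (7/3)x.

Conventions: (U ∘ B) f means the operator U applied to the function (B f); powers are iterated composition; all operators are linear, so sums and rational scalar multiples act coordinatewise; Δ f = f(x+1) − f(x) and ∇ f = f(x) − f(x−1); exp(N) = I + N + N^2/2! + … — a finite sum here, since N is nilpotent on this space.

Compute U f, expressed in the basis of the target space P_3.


order-1 term: -9x + 9
the series for exp(∇ ∘ ∇) f terminates at order 1
exp(∇ ∘ ∇) f = -(3/2)x^3 - (34/3)x + 9

the result is g(x) = -(3/2)x^3 - (34/3)x + 9


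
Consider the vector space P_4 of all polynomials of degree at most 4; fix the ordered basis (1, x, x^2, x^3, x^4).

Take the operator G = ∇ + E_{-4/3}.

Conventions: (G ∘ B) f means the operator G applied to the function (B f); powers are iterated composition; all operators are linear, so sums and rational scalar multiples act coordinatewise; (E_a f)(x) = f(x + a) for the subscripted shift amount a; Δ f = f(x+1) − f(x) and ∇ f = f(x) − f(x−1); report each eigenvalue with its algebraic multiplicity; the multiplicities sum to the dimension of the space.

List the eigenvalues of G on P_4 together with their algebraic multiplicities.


image of 1: 1
image of x: x - 1/3
image of x^2: x^2 - (2/3)x + 7/9
image of x^3: x^3 - x^2 + (7/3)x - 37/27
image of x^4: x^4 - (4/3)x^3 + (14/3)x^2 - (148/27)x + 175/81
the matrix is upper triangular; its diagonal is (1, 1, 1, 1, 1)
for a triangular matrix the eigenvalues are the diagonal entries, with algebraic multiplicity their repetition count

λ = 1 (multiplicity 5)


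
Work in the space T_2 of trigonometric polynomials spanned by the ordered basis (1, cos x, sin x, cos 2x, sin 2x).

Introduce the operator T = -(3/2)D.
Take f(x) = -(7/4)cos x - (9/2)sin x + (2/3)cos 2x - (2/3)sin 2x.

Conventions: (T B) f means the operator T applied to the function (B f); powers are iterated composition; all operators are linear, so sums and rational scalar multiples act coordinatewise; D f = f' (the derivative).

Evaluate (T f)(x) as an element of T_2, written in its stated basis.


D f = -(9/2)cos x + (7/4)sin x - (4/3)cos 2x - (4/3)sin 2x
(-(3/2)D) f = (27/4)cos x - (21/8)sin x + 2cos 2x + 2sin 2x

the image equals g(x) = (27/4)cos x - (21/8)sin x + 2cos 2x + 2sin 2x


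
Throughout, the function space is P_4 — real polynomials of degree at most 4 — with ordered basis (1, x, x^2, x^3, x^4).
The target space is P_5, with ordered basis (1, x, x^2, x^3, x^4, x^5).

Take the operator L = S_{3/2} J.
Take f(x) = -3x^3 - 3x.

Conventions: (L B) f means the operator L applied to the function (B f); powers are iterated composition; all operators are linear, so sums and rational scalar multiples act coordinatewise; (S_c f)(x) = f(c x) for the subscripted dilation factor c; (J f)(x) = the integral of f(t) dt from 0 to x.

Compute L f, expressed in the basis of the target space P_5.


J f = -(3/4)x^4 - (3/2)x^2
S_{3/2} J f = -(243/64)x^4 - (27/8)x^2

the image equals g(x) = -(243/64)x^4 - (27/8)x^2


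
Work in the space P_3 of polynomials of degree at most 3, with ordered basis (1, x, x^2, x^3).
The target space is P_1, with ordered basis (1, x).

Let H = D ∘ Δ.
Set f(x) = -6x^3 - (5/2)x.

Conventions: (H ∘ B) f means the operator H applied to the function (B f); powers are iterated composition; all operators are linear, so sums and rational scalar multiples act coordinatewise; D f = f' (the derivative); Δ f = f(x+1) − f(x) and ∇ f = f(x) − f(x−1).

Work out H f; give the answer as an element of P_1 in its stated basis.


the image equals g(x) = -36x - 18

Δ f = -18x^2 - 18x - 17/2
D Δ f = -36x - 18


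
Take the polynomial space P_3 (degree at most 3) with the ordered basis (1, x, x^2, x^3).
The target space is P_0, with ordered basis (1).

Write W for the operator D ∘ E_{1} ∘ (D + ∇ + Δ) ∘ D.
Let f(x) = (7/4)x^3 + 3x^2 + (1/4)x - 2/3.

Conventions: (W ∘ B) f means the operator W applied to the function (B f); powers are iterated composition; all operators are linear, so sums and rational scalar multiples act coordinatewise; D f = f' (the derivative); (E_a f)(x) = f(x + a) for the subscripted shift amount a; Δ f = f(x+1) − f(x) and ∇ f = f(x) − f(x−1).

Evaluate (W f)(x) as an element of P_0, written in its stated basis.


the image equals g(x) = 63/2

D f = (21/4)x^2 + 6x + 1/4
D D f = (21/2)x + 6
∇ D f = (21/2)x + 3/4
Δ D f = (21/2)x + 45/4
(D + ∇ + Δ) D f = (63/2)x + 18
E_{1} ((D + ∇ + Δ) ∘ D) f = (63/2)x + 99/2
D E_{1} ((D + ∇ + Δ) ∘ D) f = 63/2


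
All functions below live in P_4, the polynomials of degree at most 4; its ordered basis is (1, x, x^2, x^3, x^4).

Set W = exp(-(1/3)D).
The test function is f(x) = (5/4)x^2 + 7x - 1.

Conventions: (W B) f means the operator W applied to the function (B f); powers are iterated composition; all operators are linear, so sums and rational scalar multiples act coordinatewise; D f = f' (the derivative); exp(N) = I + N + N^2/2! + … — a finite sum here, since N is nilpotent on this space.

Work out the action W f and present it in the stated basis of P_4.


order-1 term: -(5/6)x - 7/3
order-2 term: 5/36
the series for exp(-(1/3)D) f terminates at order 2
exp(-(1/3)D) f = (5/4)x^2 + (37/6)x - 115/36

the image equals g(x) = (5/4)x^2 + (37/6)x - 115/36


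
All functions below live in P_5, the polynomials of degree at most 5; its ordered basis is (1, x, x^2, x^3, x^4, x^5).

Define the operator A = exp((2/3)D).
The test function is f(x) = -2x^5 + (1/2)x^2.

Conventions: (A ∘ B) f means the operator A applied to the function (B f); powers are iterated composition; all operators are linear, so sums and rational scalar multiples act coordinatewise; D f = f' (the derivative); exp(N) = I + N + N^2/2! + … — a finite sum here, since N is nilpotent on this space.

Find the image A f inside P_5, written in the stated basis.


order-1 term: -(20/3)x^4 + (2/3)x
order-2 term: -(80/9)x^3 + 2/9
order-3 term: -(160/27)x^2
order-4 term: -(160/81)x
order-5 term: -64/243
the series for exp((2/3)D) f terminates at order 5
exp((2/3)D) f = -2x^5 - (20/3)x^4 - (80/9)x^3 - (293/54)x^2 - (106/81)x - 10/243

the image equals g(x) = -2x^5 - (20/3)x^4 - (80/9)x^3 - (293/54)x^2 - (106/81)x - 10/243


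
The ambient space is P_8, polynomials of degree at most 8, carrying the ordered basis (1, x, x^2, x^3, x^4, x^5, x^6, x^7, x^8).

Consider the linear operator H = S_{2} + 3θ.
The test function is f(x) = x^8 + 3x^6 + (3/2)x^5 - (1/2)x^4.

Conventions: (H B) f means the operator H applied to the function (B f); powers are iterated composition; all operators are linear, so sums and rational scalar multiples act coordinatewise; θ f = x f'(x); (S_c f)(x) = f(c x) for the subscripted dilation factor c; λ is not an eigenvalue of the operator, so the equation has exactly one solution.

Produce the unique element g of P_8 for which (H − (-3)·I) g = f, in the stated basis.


write g with unknown coordinates in the stated basis and equate coefficients in (H − (-3)·I) g = f
solving from the highest basis element down gives g = (1/283)x^8 + (3/85)x^6 + (3/100)x^5 - (1/62)x^4
check: H g = (280/283)x^8 + (246/85)x^6 + (141/100)x^5 - (14/31)x^4
so H g − (-3)·g = x^8 + 3x^6 + (3/2)x^5 - (1/2)x^4 = f ✓

g(x) = (1/283)x^8 + (3/85)x^6 + (3/100)x^5 - (1/62)x^4


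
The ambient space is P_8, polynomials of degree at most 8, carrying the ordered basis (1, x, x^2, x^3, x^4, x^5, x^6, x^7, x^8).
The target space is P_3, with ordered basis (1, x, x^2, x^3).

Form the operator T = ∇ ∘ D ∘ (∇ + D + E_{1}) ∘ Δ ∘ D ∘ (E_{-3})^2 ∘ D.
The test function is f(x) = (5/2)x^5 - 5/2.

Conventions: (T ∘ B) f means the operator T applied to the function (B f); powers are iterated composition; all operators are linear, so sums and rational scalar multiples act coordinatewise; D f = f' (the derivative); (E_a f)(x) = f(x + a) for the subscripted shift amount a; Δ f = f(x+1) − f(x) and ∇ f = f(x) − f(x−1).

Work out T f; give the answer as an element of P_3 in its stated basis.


D f = (25/2)x^4
E_{-3} D f = (25/2)x^4 - 150x^3 + 675x^2 - 1350x + 2025/2
E_{-3} E_{-3} D f = (25/2)x^4 - 300x^3 + 2700x^2 - 10800x + 16200
D (E_{-3})^2 D f = 50x^3 - 900x^2 + 5400x - 10800
Δ D (E_{-3})^2 D f = 150x^2 - 1650x + 4550
∇ (Δ ∘ D ∘ (E_{-3})^2 ∘ D) f = 300x - 1800
D (Δ ∘ D ∘ (E_{-3})^2 ∘ D) f = 300x - 1650
E_{1} (Δ ∘ D ∘ (E_{-3})^2 ∘ D) f = 150x^2 - 1350x + 3050
(∇ + D + E_{1}) (Δ ∘ D ∘ (E_{-3})^2 ∘ D) f = 150x^2 - 750x - 400
D (∇ + D + E_{1}) (Δ ∘ D ∘ (E_{-3})^2 ∘ D) f = 300x - 750
∇ D (∇ + D + E_{1}) (Δ ∘ D ∘ (E_{-3})^2 ∘ D) f = 300

g(x) = 300


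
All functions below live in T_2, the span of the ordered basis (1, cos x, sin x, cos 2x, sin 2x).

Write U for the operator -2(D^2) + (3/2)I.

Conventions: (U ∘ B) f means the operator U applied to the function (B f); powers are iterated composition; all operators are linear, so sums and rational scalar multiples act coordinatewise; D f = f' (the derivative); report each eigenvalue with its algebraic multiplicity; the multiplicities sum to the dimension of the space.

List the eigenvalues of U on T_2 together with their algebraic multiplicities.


λ = 3/2 (multiplicity 1), λ = 7/2 (multiplicity 2), λ = 19/2 (multiplicity 2)

image of 1: 3/2
image of cos x: (7/2)cos x
image of sin x: (7/2)sin x
image of cos 2x: (19/2)cos 2x
image of sin 2x: (19/2)sin 2x
the matrix is diagonal; its diagonal is (3/2, 7/2, 7/2, 19/2, 19/2)
for a triangular matrix the eigenvalues are the diagonal entries, with algebraic multiplicity their repetition count


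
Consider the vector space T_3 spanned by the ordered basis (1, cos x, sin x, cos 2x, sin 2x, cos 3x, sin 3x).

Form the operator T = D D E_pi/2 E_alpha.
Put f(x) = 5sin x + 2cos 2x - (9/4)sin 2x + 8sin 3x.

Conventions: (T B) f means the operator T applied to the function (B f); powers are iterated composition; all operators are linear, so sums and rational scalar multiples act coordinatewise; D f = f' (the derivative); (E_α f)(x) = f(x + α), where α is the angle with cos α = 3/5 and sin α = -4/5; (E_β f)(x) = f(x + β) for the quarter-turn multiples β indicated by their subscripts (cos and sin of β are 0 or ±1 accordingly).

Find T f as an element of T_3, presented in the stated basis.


E_alpha f = -4cos x + 3sin x + (8/5)cos 2x + (51/20)sin 2x - (352/125)cos 3x - (936/125)sin 3x
E_pi/2 E_alpha f = 3cos x + 4sin x - (8/5)cos 2x - (51/20)sin 2x + (936/125)cos 3x - (352/125)sin 3x
D (E_pi/2 E_alpha) f = 4cos x - 3sin x - (51/10)cos 2x + (16/5)sin 2x - (1056/125)cos 3x - (2808/125)sin 3x
D D (E_pi/2 E_alpha) f = -3cos x - 4sin x + (32/5)cos 2x + (51/5)sin 2x - (8424/125)cos 3x + (3168/125)sin 3x

the result is g(x) = -3cos x - 4sin x + (32/5)cos 2x + (51/5)sin 2x - (8424/125)cos 3x + (3168/125)sin 3x


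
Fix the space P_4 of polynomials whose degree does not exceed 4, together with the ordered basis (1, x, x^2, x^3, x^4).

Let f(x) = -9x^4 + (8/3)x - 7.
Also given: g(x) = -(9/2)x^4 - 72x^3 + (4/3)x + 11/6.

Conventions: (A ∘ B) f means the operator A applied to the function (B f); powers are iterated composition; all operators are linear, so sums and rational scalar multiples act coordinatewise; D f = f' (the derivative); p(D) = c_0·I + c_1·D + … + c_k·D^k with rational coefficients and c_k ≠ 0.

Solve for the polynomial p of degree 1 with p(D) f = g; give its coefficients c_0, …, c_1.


c_0 = 1/2, c_1 = 2

D^0 f = -9x^4 + (8/3)x - 7
D^1 f = -36x^3 + 8/3
matching coefficients of g against c_0 f + c_1 Df + … from the top degree down determines the c_i
solution: c_0 = 1/2, c_1 = 2


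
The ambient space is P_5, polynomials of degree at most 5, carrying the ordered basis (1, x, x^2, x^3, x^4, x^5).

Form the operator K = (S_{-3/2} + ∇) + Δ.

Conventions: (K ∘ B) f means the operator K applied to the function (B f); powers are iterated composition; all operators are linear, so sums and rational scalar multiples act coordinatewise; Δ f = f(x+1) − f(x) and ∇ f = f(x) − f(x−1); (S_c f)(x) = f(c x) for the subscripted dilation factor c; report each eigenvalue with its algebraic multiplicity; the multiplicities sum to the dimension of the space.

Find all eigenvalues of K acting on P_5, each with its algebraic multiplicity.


λ = -243/32 (multiplicity 1), λ = -27/8 (multiplicity 1), λ = -3/2 (multiplicity 1), λ = 1 (multiplicity 1), λ = 9/4 (multiplicity 1), λ = 81/16 (multiplicity 1)

image of 1: 1
image of x: -(3/2)x + 2
image of x^2: (9/4)x^2 + 4x
image of x^3: -(27/8)x^3 + 6x^2 + 2
image of x^4: (81/16)x^4 + 8x^3 + 8x
image of x^5: -(243/32)x^5 + 10x^4 + 20x^2 + 2
the matrix is upper triangular; its diagonal is (1, -3/2, 9/4, -27/8, 81/16, -243/32)
for a triangular matrix the eigenvalues are the diagonal entries, with algebraic multiplicity their repetition count


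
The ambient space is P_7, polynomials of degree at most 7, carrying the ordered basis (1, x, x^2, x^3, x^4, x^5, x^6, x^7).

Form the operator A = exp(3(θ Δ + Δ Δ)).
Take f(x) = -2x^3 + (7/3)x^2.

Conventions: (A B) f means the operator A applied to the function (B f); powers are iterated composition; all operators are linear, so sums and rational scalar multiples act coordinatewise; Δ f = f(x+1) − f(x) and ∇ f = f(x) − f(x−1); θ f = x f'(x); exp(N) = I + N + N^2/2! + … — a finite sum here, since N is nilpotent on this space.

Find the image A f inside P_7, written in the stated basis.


order-1 term: -36x^2 - 40x - 22
order-2 term: -108x - 108
the series for exp(3(θ Δ + Δ Δ)) f terminates at order 2
exp(3(θ Δ + Δ Δ)) f = -2x^3 - (101/3)x^2 - 148x - 130

g(x) = -2x^3 - (101/3)x^2 - 148x - 130


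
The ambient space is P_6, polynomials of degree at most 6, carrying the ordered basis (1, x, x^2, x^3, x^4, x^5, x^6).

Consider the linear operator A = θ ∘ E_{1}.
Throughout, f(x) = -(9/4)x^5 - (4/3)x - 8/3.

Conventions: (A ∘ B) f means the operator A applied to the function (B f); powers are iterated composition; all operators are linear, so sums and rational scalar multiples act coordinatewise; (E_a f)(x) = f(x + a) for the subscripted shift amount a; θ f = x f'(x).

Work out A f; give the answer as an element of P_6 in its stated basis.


g(x) = -(45/4)x^5 - 45x^4 - (135/2)x^3 - 45x^2 - (151/12)x

E_{1} f = -(9/4)x^5 - (45/4)x^4 - (45/2)x^3 - (45/2)x^2 - (151/12)x - 25/4
θ E_{1} f = -(45/4)x^5 - 45x^4 - (135/2)x^3 - 45x^2 - (151/12)x


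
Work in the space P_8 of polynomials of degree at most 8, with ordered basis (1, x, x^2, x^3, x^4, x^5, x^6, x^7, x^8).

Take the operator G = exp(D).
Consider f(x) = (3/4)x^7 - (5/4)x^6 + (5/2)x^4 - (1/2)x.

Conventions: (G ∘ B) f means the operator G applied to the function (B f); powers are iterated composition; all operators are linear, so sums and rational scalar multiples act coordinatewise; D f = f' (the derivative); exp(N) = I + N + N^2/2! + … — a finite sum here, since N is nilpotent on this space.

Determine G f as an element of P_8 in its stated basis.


the result is g(x) = (3/4)x^7 + 4x^6 + (33/4)x^5 + 10x^4 + (45/4)x^3 + 12x^2 + (29/4)x + 3/2

order-1 term: (21/4)x^6 - (15/2)x^5 + 10x^3 - 1/2
order-2 term: (63/4)x^5 - (75/4)x^4 + 15x^2
order-3 term: (105/4)x^4 - 25x^3 + 10x
order-4 term: (105/4)x^3 - (75/4)x^2 + 5/2
order-5 term: (63/4)x^2 - (15/2)x
order-6 term: (21/4)x - 5/4
order-7 term: 3/4
the series for exp(D) f terminates at order 7
exp(D) f = (3/4)x^7 + 4x^6 + (33/4)x^5 + 10x^4 + (45/4)x^3 + 12x^2 + (29/4)x + 3/2


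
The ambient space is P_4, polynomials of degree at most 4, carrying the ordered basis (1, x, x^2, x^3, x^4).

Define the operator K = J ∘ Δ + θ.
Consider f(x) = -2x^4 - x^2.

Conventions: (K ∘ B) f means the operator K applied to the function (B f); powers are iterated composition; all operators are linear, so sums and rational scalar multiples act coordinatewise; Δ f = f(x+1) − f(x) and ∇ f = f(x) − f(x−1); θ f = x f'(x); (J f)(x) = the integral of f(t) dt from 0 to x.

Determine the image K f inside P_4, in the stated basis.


g(x) = -10x^4 - 4x^3 - 7x^2 - 3x

Δ f = -8x^3 - 12x^2 - 10x - 3
J Δ f = -2x^4 - 4x^3 - 5x^2 - 3x
θ f = -8x^4 - 2x^2
(J ∘ Δ + θ) f = -10x^4 - 4x^3 - 7x^2 - 3x


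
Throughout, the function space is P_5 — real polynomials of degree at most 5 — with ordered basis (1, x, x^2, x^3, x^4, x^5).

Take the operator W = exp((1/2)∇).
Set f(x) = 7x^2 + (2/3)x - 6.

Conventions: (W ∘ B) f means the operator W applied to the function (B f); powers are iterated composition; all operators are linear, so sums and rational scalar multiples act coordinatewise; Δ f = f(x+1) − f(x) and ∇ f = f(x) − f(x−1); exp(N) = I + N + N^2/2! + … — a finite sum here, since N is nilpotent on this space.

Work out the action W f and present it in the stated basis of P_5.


order-1 term: 7x - 19/6
order-2 term: 7/4
the series for exp((1/2)∇) f terminates at order 2
exp((1/2)∇) f = 7x^2 + (23/3)x - 89/12

the image equals g(x) = 7x^2 + (23/3)x - 89/12


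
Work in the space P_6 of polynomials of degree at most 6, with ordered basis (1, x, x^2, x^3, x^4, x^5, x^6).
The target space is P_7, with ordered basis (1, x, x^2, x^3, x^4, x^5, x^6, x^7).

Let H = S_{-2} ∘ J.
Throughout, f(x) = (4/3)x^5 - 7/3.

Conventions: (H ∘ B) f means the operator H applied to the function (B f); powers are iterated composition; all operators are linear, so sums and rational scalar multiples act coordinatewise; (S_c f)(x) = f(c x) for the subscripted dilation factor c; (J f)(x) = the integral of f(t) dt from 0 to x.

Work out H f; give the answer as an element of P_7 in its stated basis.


the result is g(x) = (128/9)x^6 + (14/3)x

J f = (2/9)x^6 - (7/3)x
S_{-2} J f = (128/9)x^6 + (14/3)x


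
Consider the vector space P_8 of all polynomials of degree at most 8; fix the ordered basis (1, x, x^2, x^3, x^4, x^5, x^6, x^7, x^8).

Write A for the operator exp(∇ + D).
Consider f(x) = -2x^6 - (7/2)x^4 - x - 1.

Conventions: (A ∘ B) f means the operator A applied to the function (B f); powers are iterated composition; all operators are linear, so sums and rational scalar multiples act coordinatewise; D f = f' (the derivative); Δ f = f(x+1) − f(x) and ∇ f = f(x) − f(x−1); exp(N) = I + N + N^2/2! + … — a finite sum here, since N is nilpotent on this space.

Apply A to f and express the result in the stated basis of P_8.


the result is g(x) = -2x^6 - 24x^5 - (187/2)x^4 - 148x^3 - 123x^2 - 79x - 20

order-1 term: -24x^5 + 30x^4 - 68x^3 + 51x^2 - 26x + 7/2
order-2 term: -120x^4 + 240x^3 - 414x^2 + 324x - 225/2
order-3 term: -320x^3 + 720x^2 - 952x + 474
order-4 term: -480x^2 + 960x - 736
order-5 term: -384x + 480
order-6 term: -128
the series for exp(∇ + D) f terminates at order 6
exp(∇ + D) f = -2x^6 - 24x^5 - (187/2)x^4 - 148x^3 - 123x^2 - 79x - 20


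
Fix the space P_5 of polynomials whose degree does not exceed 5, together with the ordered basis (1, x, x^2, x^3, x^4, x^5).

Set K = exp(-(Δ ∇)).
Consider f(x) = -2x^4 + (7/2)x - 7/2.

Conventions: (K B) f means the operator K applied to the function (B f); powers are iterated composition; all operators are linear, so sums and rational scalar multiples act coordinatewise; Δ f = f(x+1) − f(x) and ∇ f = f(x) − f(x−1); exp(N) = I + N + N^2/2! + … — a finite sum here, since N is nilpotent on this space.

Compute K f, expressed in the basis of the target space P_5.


order-1 term: 24x^2 + 4
order-2 term: -24
the series for exp(-(Δ ∇)) f terminates at order 2
exp(-(Δ ∇)) f = -2x^4 + 24x^2 + (7/2)x - 47/2

g(x) = -2x^4 + 24x^2 + (7/2)x - 47/2


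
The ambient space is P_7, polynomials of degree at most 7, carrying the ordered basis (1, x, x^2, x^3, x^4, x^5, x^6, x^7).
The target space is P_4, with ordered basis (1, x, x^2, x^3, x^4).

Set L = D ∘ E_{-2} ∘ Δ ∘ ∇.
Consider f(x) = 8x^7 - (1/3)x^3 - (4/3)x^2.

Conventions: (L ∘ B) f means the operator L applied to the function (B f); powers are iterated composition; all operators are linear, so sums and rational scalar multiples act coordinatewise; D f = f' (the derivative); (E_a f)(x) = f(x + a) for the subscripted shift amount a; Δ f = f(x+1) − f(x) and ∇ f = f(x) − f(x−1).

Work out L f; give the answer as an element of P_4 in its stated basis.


g(x) = 1680x^4 - 13440x^3 + 42000x^2 - 60480x + 33710

∇ f = 56x^6 - 168x^5 + 280x^4 - 280x^3 + 167x^2 - (173/3)x + 9
Δ ∇ f = 336x^5 + 560x^3 + 110x - 8/3
E_{-2} Δ ∇ f = 336x^5 - 3360x^4 + 14000x^3 - 30240x^2 + 33710x - 46364/3
D E_{-2} Δ ∇ f = 1680x^4 - 13440x^3 + 42000x^2 - 60480x + 33710


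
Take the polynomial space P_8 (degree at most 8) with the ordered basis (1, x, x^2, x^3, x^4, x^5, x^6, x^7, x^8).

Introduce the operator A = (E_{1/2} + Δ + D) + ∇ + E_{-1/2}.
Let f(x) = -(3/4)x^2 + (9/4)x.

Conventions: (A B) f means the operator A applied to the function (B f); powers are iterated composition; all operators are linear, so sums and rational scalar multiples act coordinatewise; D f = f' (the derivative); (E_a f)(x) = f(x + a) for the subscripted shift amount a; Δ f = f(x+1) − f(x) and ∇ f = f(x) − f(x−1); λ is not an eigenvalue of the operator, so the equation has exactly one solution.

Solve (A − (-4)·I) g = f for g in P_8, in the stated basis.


write g with unknown coordinates in the stated basis and equate coefficients in (A − (-4)·I) g = f
solving from the highest basis element down gives g = -(1/8)x^2 + (1/2)x - 23/96
check: A g = -(1/4)x^2 + (1/4)x + 23/24
so A g − (-4)·g = -(3/4)x^2 + (9/4)x = f ✓

g(x) = -(1/8)x^2 + (1/2)x - 23/96


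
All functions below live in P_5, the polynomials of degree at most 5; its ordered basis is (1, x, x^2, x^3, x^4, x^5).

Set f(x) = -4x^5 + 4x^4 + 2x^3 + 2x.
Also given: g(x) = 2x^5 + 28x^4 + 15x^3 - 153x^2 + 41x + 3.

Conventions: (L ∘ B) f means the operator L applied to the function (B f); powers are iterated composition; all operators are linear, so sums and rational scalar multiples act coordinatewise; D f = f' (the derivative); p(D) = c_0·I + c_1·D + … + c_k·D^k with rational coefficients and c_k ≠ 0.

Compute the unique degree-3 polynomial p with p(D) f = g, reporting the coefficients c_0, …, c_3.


c_0 = -1/2, c_1 = -3/2, c_2 = -1/2, c_3 = 1/2

D^0 f = -4x^5 + 4x^4 + 2x^3 + 2x
D^1 f = -20x^4 + 16x^3 + 6x^2 + 2
D^2 f = -80x^3 + 48x^2 + 12x
D^3 f = -240x^2 + 96x + 12
matching coefficients of g against c_0 f + c_1 Df + … from the top degree down determines the c_i
solution: c_0 = -1/2, c_1 = -3/2, c_2 = -1/2, c_3 = 1/2


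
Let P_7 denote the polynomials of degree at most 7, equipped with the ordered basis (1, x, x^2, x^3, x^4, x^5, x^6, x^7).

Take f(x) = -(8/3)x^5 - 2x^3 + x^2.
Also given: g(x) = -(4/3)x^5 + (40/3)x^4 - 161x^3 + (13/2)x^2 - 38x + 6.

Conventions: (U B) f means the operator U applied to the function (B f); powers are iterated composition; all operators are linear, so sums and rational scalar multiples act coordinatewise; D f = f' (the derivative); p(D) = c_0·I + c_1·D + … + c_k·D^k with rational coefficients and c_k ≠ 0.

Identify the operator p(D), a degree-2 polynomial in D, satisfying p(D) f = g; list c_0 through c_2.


p(D) = (1/2)·I − D + 3·D^2, i.e. c_0 = 1/2, c_1 = -1, c_2 = 3

D^0 f = -(8/3)x^5 - 2x^3 + x^2
D^1 f = -(40/3)x^4 - 6x^2 + 2x
D^2 f = -(160/3)x^3 - 12x + 2
matching coefficients of g against c_0 f + c_1 Df + … from the top degree down determines the c_i
solution: c_0 = 1/2, c_1 = -1, c_2 = 3


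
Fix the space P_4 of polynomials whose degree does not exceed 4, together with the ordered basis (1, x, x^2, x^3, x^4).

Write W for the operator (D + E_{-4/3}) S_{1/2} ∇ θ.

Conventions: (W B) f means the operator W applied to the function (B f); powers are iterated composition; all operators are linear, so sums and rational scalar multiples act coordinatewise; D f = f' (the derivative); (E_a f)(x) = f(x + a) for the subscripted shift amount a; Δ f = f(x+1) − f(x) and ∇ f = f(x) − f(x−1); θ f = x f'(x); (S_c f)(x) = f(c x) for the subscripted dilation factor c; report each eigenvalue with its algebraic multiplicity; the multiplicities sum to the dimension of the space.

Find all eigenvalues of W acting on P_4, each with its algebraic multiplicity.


λ = 0 (multiplicity 5)

image of 1: 0
image of x: 1
image of x^2: 2x - 8/3
image of x^3: (9/4)x^2 - 6x + 17/2
image of x^4: 2x^3 - 8x^2 + (68/3)x - 596/27
the matrix is upper triangular; its diagonal is (0, 0, 0, 0, 0)
for a triangular matrix the eigenvalues are the diagonal entries, with algebraic multiplicity their repetition count


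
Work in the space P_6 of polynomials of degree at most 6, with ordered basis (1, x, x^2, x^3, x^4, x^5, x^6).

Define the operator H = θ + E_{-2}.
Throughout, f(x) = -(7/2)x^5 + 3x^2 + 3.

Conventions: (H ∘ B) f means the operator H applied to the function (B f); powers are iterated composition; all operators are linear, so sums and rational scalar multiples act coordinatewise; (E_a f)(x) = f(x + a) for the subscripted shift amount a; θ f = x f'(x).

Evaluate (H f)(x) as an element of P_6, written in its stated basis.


the result is g(x) = -21x^5 + 35x^4 - 140x^3 + 289x^2 - 292x + 127

θ f = -(35/2)x^5 + 6x^2
E_{-2} f = -(7/2)x^5 + 35x^4 - 140x^3 + 283x^2 - 292x + 127
(θ + E_{-2}) f = -21x^5 + 35x^4 - 140x^3 + 289x^2 - 292x + 127


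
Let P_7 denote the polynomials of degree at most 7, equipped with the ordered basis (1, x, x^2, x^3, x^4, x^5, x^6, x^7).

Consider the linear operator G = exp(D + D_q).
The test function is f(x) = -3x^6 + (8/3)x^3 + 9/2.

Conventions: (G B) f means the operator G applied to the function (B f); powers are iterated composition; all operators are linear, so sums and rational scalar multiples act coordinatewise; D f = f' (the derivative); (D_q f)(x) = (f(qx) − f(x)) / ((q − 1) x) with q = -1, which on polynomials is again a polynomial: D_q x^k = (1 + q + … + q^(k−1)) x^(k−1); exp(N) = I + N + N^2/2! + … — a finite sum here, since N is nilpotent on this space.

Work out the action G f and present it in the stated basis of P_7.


g(x) = -3x^6 - 18x^5 - 54x^4 - (208/3)x^3 - (184/3)x^2 - (272/15)x + 181/90

order-1 term: -18x^5 + (32/3)x^2
order-2 term: -54x^4 + (32/3)x
order-3 term: -72x^3 + 64/9
order-4 term: -72x^2
order-5 term: -(144/5)x
order-6 term: -48/5
the series for exp(D + D_q) f terminates at order 6
exp(D + D_q) f = -3x^6 - 18x^5 - 54x^4 - (208/3)x^3 - (184/3)x^2 - (272/15)x + 181/90


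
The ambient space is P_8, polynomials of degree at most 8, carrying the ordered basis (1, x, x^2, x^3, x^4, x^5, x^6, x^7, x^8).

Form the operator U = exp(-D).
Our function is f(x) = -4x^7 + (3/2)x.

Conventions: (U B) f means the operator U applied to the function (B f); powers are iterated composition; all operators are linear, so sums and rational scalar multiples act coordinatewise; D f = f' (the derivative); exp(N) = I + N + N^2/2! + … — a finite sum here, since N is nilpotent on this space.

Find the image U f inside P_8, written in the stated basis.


order-1 term: 28x^6 - 3/2
order-2 term: -84x^5
order-3 term: 140x^4
order-4 term: -140x^3
order-5 term: 84x^2
order-6 term: -28x
order-7 term: 4
the series for exp(-D) f terminates at order 7
exp(-D) f = -4x^7 + 28x^6 - 84x^5 + 140x^4 - 140x^3 + 84x^2 - (53/2)x + 5/2

the image equals g(x) = -4x^7 + 28x^6 - 84x^5 + 140x^4 - 140x^3 + 84x^2 - (53/2)x + 5/2


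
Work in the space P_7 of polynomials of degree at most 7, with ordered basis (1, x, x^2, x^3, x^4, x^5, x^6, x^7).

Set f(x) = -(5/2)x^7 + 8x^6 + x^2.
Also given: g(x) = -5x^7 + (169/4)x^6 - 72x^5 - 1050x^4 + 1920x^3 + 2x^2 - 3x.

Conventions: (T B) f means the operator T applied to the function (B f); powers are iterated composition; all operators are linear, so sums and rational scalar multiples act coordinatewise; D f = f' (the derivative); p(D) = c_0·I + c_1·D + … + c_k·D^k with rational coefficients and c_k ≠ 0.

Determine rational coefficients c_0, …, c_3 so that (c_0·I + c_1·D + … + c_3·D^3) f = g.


c_0 = 2, c_1 = -3/2, c_2 = 0, c_3 = 2

D^0 f = -(5/2)x^7 + 8x^6 + x^2
D^1 f = -(35/2)x^6 + 48x^5 + 2x
D^2 f = -105x^5 + 240x^4 + 2
D^3 f = -525x^4 + 960x^3
matching coefficients of g against c_0 f + c_1 Df + … from the top degree down determines the c_i
solution: c_0 = 2, c_1 = -3/2, c_2 = 0, c_3 = 2


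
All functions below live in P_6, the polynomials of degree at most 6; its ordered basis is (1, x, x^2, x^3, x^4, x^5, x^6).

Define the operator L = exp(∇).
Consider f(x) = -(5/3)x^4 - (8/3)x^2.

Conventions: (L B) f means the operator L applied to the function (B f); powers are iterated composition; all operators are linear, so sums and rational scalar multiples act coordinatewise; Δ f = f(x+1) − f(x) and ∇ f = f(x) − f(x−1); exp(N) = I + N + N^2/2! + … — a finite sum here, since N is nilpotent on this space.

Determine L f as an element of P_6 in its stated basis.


the result is g(x) = -(5/3)x^4 - (20/3)x^3 - (8/3)x^2 + (4/3)x - 5/3

order-1 term: -(20/3)x^3 + 10x^2 - 12x + 13/3
order-2 term: -10x^2 + 20x - 43/3
order-3 term: -(20/3)x + 10
order-4 term: -5/3
the series for exp(∇) f terminates at order 4
exp(∇) f = -(5/3)x^4 - (20/3)x^3 - (8/3)x^2 + (4/3)x - 5/3


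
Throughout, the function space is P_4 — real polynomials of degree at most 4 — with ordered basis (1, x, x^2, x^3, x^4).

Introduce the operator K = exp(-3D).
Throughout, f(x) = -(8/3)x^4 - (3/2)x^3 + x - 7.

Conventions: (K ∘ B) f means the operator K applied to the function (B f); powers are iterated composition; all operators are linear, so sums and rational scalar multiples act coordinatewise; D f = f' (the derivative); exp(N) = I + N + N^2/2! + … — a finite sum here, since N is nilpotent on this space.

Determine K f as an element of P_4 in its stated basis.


the image equals g(x) = -(8/3)x^4 + (61/2)x^3 - (261/2)x^2 + (497/2)x - 371/2

order-1 term: 32x^3 + (27/2)x^2 - 3
order-2 term: -144x^2 - (81/2)x
order-3 term: 288x + 81/2
order-4 term: -216
the series for exp(-3D) f terminates at order 4
exp(-3D) f = -(8/3)x^4 + (61/2)x^3 - (261/2)x^2 + (497/2)x - 371/2


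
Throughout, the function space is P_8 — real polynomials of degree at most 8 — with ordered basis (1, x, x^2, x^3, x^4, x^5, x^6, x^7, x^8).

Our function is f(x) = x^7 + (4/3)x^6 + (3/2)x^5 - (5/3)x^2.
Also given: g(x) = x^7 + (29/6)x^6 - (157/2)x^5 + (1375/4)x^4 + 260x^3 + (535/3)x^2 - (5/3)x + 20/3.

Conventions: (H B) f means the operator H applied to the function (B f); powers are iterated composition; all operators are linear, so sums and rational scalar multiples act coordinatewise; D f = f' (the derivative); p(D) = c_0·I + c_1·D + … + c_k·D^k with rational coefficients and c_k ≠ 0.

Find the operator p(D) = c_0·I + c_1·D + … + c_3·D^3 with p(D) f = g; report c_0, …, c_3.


D^0 f = x^7 + (4/3)x^6 + (3/2)x^5 - (5/3)x^2
D^1 f = 7x^6 + 8x^5 + (15/2)x^4 - (10/3)x
D^2 f = 42x^5 + 40x^4 + 30x^3 - 10/3
D^3 f = 210x^4 + 160x^3 + 90x^2
matching coefficients of g against c_0 f + c_1 Df + … from the top degree down determines the c_i
solution: c_0 = 1, c_1 = 1/2, c_2 = -2, c_3 = 2

p(D) = I + (1/2)·D − 2·D^2 + 2·D^3, i.e. c_0 = 1, c_1 = 1/2, c_2 = -2, c_3 = 2


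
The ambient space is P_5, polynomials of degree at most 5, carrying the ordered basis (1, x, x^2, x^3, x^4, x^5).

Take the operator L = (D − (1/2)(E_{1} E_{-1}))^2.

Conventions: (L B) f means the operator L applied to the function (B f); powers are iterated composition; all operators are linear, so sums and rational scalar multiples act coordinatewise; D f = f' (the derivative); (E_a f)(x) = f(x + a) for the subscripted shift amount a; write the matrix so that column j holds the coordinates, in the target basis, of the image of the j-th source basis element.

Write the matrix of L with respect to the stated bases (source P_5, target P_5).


image of 1: 1/4
image of x: (1/4)x - 1
image of x^2: (1/4)x^2 - 2x + 2
image of x^3: (1/4)x^3 - 3x^2 + 6x
image of x^4: (1/4)x^4 - 4x^3 + 12x^2
image of x^5: (1/4)x^5 - 5x^4 + 20x^3
each image's coordinates form column j of the matrix

the matrix is [[1/4, -1, 2, 0, 0, 0]; [0, 1/4, -2, 6, 0, 0]; [0, 0, 1/4, -3, 12, 0]; [0, 0, 0, 1/4, -4, 20]; [0, 0, 0, 0, 1/4, -5]; [0, 0, 0, 0, 0, 1/4]] (rows listed top to bottom)


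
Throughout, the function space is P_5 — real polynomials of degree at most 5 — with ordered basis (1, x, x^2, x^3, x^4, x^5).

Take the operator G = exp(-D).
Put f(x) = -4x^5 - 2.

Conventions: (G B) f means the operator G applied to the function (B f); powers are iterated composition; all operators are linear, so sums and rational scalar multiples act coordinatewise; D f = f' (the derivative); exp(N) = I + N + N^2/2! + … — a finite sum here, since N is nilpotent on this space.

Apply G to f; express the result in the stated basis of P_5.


order-1 term: 20x^4
order-2 term: -40x^3
order-3 term: 40x^2
order-4 term: -20x
order-5 term: 4
the series for exp(-D) f terminates at order 5
exp(-D) f = -4x^5 + 20x^4 - 40x^3 + 40x^2 - 20x + 2

g(x) = -4x^5 + 20x^4 - 40x^3 + 40x^2 - 20x + 2


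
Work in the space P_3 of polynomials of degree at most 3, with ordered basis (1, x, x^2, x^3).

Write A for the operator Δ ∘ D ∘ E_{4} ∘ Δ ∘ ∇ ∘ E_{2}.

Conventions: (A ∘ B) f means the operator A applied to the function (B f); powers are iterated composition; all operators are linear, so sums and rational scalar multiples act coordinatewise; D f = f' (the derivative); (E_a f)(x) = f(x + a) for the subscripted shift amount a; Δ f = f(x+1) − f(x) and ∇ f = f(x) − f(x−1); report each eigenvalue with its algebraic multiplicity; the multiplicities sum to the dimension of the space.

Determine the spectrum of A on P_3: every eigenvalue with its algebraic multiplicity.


λ = 0 (multiplicity 4)

image of 1: 0
image of x: 0
image of x^2: 0
image of x^3: 0
the matrix is upper triangular; its diagonal is (0, 0, 0, 0)
for a triangular matrix the eigenvalues are the diagonal entries, with algebraic multiplicity their repetition count


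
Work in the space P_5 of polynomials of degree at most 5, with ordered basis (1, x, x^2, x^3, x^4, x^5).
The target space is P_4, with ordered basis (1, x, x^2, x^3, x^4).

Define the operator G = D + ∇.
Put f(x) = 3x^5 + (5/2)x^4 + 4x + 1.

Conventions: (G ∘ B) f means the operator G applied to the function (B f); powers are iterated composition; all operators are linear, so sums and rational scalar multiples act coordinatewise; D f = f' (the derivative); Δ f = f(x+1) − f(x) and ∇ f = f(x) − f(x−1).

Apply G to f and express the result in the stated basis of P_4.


the image equals g(x) = 30x^4 - 10x^3 + 15x^2 - 5x + 17/2

D f = 15x^4 + 10x^3 + 4
∇ f = 15x^4 - 20x^3 + 15x^2 - 5x + 9/2
(D + ∇) f = 30x^4 - 10x^3 + 15x^2 - 5x + 17/2


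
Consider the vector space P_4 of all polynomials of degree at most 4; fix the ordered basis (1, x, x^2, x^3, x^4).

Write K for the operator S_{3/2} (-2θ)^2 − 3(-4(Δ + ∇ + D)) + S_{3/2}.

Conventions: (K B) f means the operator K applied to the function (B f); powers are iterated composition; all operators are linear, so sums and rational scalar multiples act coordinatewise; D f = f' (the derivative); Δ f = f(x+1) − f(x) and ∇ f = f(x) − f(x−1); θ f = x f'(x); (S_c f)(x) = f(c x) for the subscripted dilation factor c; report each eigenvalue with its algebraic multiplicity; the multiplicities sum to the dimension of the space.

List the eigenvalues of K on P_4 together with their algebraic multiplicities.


image of 1: 1
image of x: (15/2)x + 36
image of x^2: (153/4)x^2 + 72x
image of x^3: (999/8)x^3 + 108x^2 + 24
image of x^4: (5265/16)x^4 + 144x^3 + 96x
the matrix is upper triangular; its diagonal is (1, 15/2, 153/4, 999/8, 5265/16)
for a triangular matrix the eigenvalues are the diagonal entries, with algebraic multiplicity their repetition count

λ = 1 (multiplicity 1), λ = 15/2 (multiplicity 1), λ = 153/4 (multiplicity 1), λ = 999/8 (multiplicity 1), λ = 5265/16 (multiplicity 1)


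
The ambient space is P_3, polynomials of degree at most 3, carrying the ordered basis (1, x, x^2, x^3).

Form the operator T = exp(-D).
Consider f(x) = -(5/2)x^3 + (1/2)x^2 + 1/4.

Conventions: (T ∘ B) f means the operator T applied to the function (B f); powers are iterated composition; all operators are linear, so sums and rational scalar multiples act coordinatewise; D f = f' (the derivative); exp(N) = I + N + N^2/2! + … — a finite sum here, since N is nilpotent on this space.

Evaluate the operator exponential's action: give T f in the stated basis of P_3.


order-1 term: (15/2)x^2 - x
order-2 term: -(15/2)x + 1/2
order-3 term: 5/2
the series for exp(-D) f terminates at order 3
exp(-D) f = -(5/2)x^3 + 8x^2 - (17/2)x + 13/4

g(x) = -(5/2)x^3 + 8x^2 - (17/2)x + 13/4


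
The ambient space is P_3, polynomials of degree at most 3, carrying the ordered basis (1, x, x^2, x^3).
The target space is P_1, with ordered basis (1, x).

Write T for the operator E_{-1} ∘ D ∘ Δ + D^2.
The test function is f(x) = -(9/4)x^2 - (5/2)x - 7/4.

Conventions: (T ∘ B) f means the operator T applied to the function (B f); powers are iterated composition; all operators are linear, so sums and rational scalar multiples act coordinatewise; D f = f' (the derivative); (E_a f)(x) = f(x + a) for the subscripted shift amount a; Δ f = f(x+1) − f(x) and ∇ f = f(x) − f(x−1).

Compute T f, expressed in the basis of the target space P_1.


g(x) = -9

Δ f = -(9/2)x - 19/4
D Δ f = -9/2
E_{-1} D Δ f = -9/2
D f = -(9/2)x - 5/2
D D f = -9/2
(E_{-1} ∘ D ∘ Δ + D^2) f = -9


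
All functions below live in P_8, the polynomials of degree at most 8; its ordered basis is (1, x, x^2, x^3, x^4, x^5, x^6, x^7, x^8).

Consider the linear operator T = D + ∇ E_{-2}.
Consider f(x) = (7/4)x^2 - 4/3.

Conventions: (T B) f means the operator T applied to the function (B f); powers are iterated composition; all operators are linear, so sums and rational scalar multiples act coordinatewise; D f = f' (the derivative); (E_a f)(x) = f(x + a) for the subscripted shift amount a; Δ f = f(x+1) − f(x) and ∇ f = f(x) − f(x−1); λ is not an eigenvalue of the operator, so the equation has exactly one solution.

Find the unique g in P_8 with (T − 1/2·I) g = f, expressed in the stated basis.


write g with unknown coordinates in the stated basis and equate coefficients in (T − 1/2·I) g = f
solving from the highest basis element down gives g = -(7/2)x^2 - 28x - 223/3
check: T g = -14x - 77/2
so T g − 1/2·g = (7/4)x^2 - 4/3 = f ✓

the result is g(x) = -(7/2)x^2 - 28x - 223/3


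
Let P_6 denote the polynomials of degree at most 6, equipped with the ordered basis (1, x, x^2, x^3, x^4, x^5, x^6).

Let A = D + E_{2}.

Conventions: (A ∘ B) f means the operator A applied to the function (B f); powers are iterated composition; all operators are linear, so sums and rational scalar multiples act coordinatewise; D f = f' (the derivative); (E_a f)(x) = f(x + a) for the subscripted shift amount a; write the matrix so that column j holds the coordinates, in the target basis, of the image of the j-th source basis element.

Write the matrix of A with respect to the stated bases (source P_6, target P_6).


the matrix is [[1, 3, 4, 8, 16, 32, 64]; [0, 1, 6, 12, 32, 80, 192]; [0, 0, 1, 9, 24, 80, 240]; [0, 0, 0, 1, 12, 40, 160]; [0, 0, 0, 0, 1, 15, 60]; [0, 0, 0, 0, 0, 1, 18]; [0, 0, 0, 0, 0, 0, 1]] (rows listed top to bottom)

image of 1: 1
image of x: x + 3
image of x^2: x^2 + 6x + 4
image of x^3: x^3 + 9x^2 + 12x + 8
image of x^4: x^4 + 12x^3 + 24x^2 + 32x + 16
image of x^5: x^5 + 15x^4 + 40x^3 + 80x^2 + 80x + 32
image of x^6: x^6 + 18x^5 + 60x^4 + 160x^3 + 240x^2 + 192x + 64
each image's coordinates form column j of the matrix
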